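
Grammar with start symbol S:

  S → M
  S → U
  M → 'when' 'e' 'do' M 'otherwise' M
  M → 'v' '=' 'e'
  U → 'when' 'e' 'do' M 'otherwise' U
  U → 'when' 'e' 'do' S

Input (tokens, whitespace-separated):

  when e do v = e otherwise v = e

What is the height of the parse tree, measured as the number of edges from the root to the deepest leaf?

[S [M when e do [M v = e] otherwise [M v = e]]]

3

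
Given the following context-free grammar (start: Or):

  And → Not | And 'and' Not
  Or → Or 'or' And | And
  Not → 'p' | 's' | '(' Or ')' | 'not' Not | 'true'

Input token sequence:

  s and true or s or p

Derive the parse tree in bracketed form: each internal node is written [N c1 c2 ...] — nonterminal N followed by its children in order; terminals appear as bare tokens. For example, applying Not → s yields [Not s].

[Or [Or [Or [And [And [Not s]] and [Not true]]] or [And [Not s]]] or [And [Not p]]]

Or
Or or And
Or or And or And
And or And or And
And and Not or And or And
Not and Not or And or And
s and Not or And or And
s and true or And or And
s and true or Not or And
s and true or s or And
s and true or s or Not
s and true or s or p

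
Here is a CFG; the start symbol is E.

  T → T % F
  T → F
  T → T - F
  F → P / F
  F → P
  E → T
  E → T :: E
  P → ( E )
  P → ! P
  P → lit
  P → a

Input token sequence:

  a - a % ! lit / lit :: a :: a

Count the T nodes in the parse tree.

5

[E [T [T [T [F [P a]]] - [F [P a]]] % [F [P ! [P lit]] / [F [P lit]]]] :: [E [T [F [P a]]] :: [E [T [F [P a]]]]]]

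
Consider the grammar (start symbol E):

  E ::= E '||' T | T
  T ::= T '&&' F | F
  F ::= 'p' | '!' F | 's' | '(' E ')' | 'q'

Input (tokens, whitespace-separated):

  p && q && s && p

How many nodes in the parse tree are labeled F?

[E [T [T [T [T [F p]] && [F q]] && [F s]] && [F p]]]

4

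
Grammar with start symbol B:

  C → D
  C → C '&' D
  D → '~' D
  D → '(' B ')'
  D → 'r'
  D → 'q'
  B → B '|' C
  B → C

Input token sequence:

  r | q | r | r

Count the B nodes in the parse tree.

[B [B [B [B [C [D r]]] | [C [D q]]] | [C [D r]]] | [C [D r]]]

4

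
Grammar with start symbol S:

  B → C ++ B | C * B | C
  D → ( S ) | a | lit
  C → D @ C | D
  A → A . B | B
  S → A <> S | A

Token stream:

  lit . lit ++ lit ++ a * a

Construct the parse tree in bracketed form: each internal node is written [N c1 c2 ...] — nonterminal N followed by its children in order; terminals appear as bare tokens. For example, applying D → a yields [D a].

S
A
A . B
B . B
C . B
D . B
lit . B
lit . C ++ B
lit . D ++ B
lit . lit ++ B
lit . lit ++ C ++ B
lit . lit ++ D ++ B
lit . lit ++ lit ++ B
lit . lit ++ lit ++ C * B
lit . lit ++ lit ++ D * B
lit . lit ++ lit ++ a * B
lit . lit ++ lit ++ a * C
lit . lit ++ lit ++ a * D
lit . lit ++ lit ++ a * a

[S [A [A [B [C [D lit]]]] . [B [C [D lit]] ++ [B [C [D lit]] ++ [B [C [D a]] * [B [C [D a]]]]]]]]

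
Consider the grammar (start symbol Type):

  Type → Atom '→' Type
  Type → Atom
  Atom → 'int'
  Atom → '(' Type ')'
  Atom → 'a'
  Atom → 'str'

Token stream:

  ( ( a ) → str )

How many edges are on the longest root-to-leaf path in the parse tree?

6

[Type [Atom ( [Type [Atom ( [Type [Atom a]] )] → [Type [Atom str]]] )]]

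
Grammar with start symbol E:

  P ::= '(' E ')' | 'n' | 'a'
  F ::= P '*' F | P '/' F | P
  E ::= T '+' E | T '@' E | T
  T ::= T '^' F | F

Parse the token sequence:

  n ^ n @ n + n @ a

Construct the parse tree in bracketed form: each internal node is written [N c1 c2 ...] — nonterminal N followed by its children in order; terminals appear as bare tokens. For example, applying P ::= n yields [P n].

E
T @ E
T ^ F @ E
F ^ F @ E
P ^ F @ E
n ^ F @ E
n ^ P @ E
n ^ n @ E
n ^ n @ T + E
n ^ n @ F + E
n ^ n @ P + E
n ^ n @ n + E
n ^ n @ n + T @ E
n ^ n @ n + F @ E
n ^ n @ n + P @ E
n ^ n @ n + n @ E
n ^ n @ n + n @ T
n ^ n @ n + n @ F
n ^ n @ n + n @ P
n ^ n @ n + n @ a

[E [T [T [F [P n]]] ^ [F [P n]]] @ [E [T [F [P n]]] + [E [T [F [P n]]] @ [E [T [F [P a]]]]]]]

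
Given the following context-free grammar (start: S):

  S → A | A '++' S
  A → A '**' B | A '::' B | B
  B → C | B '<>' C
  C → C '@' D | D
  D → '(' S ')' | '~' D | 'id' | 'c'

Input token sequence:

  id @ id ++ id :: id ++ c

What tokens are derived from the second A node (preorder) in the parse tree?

id :: id

[S [A [B [C [C [D id]] @ [D id]]]] ++ [S [A [A [B [C [D id]]]] :: [B [C [D id]]]] ++ [S [A [B [C [D c]]]]]]]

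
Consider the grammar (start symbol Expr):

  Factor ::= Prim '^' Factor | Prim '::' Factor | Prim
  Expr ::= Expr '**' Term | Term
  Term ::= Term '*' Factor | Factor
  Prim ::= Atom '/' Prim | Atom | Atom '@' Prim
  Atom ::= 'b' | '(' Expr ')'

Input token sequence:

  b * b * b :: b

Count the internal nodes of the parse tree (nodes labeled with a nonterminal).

[Expr [Term [Term [Term [Factor [Prim [Atom b]]]] * [Factor [Prim [Atom b]]]] * [Factor [Prim [Atom b]] :: [Factor [Prim [Atom b]]]]]]

16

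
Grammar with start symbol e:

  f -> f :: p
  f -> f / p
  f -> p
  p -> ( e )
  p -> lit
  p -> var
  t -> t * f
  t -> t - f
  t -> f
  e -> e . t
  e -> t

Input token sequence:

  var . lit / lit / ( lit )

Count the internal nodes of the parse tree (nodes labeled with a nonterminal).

[e [e [t [f [p var]]]] . [t [f [f [f [p lit]] / [p lit]] / [p ( [e [t [f [p lit]]]] )]]]]

16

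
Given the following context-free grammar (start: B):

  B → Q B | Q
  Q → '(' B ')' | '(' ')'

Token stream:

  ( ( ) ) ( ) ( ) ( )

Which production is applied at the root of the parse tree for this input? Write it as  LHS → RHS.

B → Q B

[B [Q ( [B [Q ( )]] )] [B [Q ( )] [B [Q ( )] [B [Q ( )]]]]]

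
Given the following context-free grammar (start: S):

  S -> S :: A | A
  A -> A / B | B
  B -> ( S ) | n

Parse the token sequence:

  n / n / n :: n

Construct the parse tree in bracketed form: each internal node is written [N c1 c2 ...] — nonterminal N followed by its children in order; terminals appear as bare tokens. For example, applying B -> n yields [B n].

[S [S [A [A [A [B n]] / [B n]] / [B n]]] :: [A [B n]]]

S
S :: A
A :: A
A / B :: A
A / B / B :: A
B / B / B :: A
n / B / B :: A
n / n / B :: A
n / n / n :: A
n / n / n :: B
n / n / n :: n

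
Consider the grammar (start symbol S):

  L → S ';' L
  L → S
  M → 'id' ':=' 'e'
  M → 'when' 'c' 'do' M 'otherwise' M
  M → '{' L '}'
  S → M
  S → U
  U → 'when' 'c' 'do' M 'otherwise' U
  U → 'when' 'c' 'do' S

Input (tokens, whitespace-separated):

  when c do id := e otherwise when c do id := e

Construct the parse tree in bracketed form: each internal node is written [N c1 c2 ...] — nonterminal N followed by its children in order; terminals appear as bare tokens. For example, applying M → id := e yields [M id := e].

[S [U when c do [M id := e] otherwise [U when c do [S [M id := e]]]]]

S
U
when c do M otherwise U
when c do id := e otherwise U
when c do id := e otherwise when c do S
when c do id := e otherwise when c do M
when c do id := e otherwise when c do id := e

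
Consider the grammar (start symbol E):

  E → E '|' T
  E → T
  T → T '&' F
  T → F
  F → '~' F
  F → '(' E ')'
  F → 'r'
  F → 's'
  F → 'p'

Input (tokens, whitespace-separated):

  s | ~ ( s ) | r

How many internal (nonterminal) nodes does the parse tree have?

13

[E [E [E [T [F s]]] | [T [F ~ [F ( [E [T [F s]]] )]]]] | [T [F r]]]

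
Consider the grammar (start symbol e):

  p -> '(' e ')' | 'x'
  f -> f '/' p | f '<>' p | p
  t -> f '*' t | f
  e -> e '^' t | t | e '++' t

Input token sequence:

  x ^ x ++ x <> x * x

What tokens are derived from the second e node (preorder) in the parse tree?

[e [e [e [t [f [p x]]]] ^ [t [f [p x]]]] ++ [t [f [f [p x]] <> [p x]] * [t [f [p x]]]]]

x ^ x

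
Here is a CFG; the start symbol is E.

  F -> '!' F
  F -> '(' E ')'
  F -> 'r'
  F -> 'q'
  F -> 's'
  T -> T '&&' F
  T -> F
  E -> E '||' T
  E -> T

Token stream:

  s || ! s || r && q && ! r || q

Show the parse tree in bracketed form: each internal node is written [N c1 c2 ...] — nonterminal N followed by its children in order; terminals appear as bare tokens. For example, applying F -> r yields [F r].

E
E || T
E || T || T
E || T || T || T
T || T || T || T
F || T || T || T
s || T || T || T
s || F || T || T
s || ! F || T || T
s || ! s || T || T
s || ! s || T && F || T
s || ! s || T && F && F || T
s || ! s || F && F && F || T
s || ! s || r && F && F || T
s || ! s || r && q && F || T
s || ! s || r && q && ! F || T
s || ! s || r && q && ! r || T
s || ! s || r && q && ! r || F
s || ! s || r && q && ! r || q

[E [E [E [E [T [F s]]] || [T [F ! [F s]]]] || [T [T [T [F r]] && [F q]] && [F ! [F r]]]] || [T [F q]]]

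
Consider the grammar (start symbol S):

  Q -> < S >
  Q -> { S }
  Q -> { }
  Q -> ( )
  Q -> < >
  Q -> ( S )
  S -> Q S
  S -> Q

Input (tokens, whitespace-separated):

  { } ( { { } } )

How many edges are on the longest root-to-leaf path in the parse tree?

7

[S [Q { }] [S [Q ( [S [Q { [S [Q { }]] }]] )]]]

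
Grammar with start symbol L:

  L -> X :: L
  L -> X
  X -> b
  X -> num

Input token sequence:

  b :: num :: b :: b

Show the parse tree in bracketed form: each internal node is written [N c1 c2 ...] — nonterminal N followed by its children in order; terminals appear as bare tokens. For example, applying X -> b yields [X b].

L
X :: L
b :: L
b :: X :: L
b :: num :: L
b :: num :: X :: L
b :: num :: b :: L
b :: num :: b :: X
b :: num :: b :: b

[L [X b] :: [L [X num] :: [L [X b] :: [L [X b]]]]]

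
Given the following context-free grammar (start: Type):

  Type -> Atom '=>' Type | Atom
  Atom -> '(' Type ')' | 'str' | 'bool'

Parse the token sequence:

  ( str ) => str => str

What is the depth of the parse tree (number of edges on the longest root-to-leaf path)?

[Type [Atom ( [Type [Atom str]] )] => [Type [Atom str] => [Type [Atom str]]]]

4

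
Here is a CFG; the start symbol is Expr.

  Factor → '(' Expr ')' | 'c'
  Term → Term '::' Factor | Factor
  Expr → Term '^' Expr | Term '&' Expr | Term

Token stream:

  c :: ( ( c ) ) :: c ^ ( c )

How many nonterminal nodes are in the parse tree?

[Expr [Term [Term [Term [Factor c]] :: [Factor ( [Expr [Term [Factor ( [Expr [Term [Factor c]]] )]]] )]] :: [Factor c]] ^ [Expr [Term [Factor ( [Expr [Term [Factor c]]] )]]]]

19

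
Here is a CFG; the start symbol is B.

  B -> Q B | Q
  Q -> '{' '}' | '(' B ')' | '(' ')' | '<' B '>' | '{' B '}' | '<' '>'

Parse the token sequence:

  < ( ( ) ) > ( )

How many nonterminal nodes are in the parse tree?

8

[B [Q < [B [Q ( [B [Q ( )]] )]] >] [B [Q ( )]]]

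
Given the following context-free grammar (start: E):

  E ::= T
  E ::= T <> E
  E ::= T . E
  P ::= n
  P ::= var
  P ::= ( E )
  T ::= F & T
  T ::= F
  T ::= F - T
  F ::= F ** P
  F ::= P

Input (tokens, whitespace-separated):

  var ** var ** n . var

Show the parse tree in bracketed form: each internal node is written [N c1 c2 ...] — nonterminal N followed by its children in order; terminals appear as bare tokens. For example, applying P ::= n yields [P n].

[E [T [F [F [F [P var]] ** [P var]] ** [P n]]] . [E [T [F [P var]]]]]

E
T . E
F . E
F ** P . E
F ** P ** P . E
P ** P ** P . E
var ** P ** P . E
var ** var ** P . E
var ** var ** n . E
var ** var ** n . T
var ** var ** n . F
var ** var ** n . P
var ** var ** n . var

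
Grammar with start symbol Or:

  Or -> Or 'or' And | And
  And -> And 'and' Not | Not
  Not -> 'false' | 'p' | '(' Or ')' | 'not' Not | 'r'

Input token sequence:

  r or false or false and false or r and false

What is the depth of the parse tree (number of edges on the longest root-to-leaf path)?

[Or [Or [Or [Or [And [Not r]]] or [And [Not false]]] or [And [And [Not false]] and [Not false]]] or [And [And [Not r]] and [Not false]]]

6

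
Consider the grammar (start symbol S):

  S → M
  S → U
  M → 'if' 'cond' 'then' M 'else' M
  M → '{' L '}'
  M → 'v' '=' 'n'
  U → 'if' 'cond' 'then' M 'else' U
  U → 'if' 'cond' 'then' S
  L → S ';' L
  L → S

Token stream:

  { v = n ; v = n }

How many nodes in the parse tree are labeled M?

[S [M { [L [S [M v = n]] ; [L [S [M v = n]]]] }]]

3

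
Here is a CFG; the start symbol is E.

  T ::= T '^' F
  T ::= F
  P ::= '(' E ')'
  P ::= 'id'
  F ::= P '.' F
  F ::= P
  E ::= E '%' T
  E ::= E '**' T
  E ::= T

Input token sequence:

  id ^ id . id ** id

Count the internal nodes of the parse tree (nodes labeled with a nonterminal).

[E [E [T [T [F [P id]]] ^ [F [P id] . [F [P id]]]]] ** [T [F [P id]]]]

13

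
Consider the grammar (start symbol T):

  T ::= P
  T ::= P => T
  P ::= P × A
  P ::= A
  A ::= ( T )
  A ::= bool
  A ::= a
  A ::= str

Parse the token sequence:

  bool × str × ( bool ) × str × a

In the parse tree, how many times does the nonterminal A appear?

6

[T [P [P [P [P [P [A bool]] × [A str]] × [A ( [T [P [A bool]]] )]] × [A str]] × [A a]]]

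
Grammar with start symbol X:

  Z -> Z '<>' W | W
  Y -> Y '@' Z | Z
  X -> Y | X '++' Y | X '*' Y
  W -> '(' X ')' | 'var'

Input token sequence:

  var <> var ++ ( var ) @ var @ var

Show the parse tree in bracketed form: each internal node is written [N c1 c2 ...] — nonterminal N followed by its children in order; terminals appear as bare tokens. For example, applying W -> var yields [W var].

X
X ++ Y
Y ++ Y
Z ++ Y
Z <> W ++ Y
W <> W ++ Y
var <> W ++ Y
var <> var ++ Y
var <> var ++ Y @ Z
var <> var ++ Y @ Z @ Z
var <> var ++ Z @ Z @ Z
var <> var ++ W @ Z @ Z
var <> var ++ ( X ) @ Z @ Z
var <> var ++ ( Y ) @ Z @ Z
var <> var ++ ( Z ) @ Z @ Z
var <> var ++ ( W ) @ Z @ Z
var <> var ++ ( var ) @ Z @ Z
var <> var ++ ( var ) @ W @ Z
var <> var ++ ( var ) @ var @ Z
var <> var ++ ( var ) @ var @ W
var <> var ++ ( var ) @ var @ var

[X [X [Y [Z [Z [W var]] <> [W var]]]] ++ [Y [Y [Y [Z [W ( [X [Y [Z [W var]]]] )]]] @ [Z [W var]]] @ [Z [W var]]]]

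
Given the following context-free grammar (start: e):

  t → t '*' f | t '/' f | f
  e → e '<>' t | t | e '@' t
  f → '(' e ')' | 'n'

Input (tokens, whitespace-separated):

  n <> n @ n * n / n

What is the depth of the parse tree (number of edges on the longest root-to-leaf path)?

5

[e [e [e [t [f n]]] <> [t [f n]]] @ [t [t [t [f n]] * [f n]] / [f n]]]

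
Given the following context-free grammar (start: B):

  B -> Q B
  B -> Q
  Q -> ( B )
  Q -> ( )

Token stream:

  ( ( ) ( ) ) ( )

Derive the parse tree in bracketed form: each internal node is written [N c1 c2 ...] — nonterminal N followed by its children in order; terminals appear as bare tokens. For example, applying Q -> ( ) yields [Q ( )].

[B [Q ( [B [Q ( )] [B [Q ( )]]] )] [B [Q ( )]]]

B
Q B
( B ) B
( Q B ) B
( ( ) B ) B
( ( ) Q ) B
( ( ) ( ) ) B
( ( ) ( ) ) Q
( ( ) ( ) ) ( )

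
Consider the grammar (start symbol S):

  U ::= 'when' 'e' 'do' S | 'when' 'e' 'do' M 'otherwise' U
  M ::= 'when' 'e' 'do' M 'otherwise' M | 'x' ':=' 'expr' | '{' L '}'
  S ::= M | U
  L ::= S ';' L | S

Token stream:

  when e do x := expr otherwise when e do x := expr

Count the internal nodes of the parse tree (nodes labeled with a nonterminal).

[S [U when e do [M x := expr] otherwise [U when e do [S [M x := expr]]]]]

6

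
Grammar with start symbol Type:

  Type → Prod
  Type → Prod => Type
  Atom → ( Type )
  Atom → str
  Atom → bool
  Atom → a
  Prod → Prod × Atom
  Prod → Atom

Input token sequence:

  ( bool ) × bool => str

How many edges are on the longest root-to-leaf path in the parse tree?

7

[Type [Prod [Prod [Atom ( [Type [Prod [Atom bool]]] )]] × [Atom bool]] => [Type [Prod [Atom str]]]]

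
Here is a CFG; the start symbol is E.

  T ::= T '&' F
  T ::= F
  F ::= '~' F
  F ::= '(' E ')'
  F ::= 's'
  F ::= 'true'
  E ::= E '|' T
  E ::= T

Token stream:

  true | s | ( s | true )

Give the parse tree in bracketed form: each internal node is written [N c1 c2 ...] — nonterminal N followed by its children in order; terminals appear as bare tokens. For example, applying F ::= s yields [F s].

E
E | T
E | T | T
T | T | T
F | T | T
true | T | T
true | F | T
true | s | T
true | s | F
true | s | ( E )
true | s | ( E | T )
true | s | ( T | T )
true | s | ( F | T )
true | s | ( s | T )
true | s | ( s | F )
true | s | ( s | true )

[E [E [E [T [F true]]] | [T [F s]]] | [T [F ( [E [E [T [F s]]] | [T [F true]]] )]]]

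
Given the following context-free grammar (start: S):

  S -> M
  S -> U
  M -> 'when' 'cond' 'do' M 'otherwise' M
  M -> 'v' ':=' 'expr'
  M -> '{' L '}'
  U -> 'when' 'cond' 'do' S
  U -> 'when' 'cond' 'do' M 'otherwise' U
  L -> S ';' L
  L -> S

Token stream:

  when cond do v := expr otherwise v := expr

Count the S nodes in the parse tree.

1

[S [M when cond do [M v := expr] otherwise [M v := expr]]]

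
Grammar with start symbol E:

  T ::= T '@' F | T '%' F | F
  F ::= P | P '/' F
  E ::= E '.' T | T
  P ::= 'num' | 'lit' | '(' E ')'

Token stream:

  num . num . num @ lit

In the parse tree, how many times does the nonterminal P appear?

[E [E [E [T [F [P num]]]] . [T [F [P num]]]] . [T [T [F [P num]]] @ [F [P lit]]]]

4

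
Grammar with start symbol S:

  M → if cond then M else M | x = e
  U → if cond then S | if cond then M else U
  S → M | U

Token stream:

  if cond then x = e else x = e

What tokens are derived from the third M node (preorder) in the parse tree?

x = e

[S [M if cond then [M x = e] else [M x = e]]]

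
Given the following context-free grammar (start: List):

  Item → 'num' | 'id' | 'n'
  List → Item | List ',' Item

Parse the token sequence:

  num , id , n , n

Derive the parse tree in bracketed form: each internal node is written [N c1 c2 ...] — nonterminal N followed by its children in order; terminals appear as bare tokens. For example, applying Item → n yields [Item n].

[List [List [List [List [Item num]] , [Item id]] , [Item n]] , [Item n]]

List
List , Item
List , Item , Item
List , Item , Item , Item
Item , Item , Item , Item
num , Item , Item , Item
num , id , Item , Item
num , id , n , Item
num , id , n , n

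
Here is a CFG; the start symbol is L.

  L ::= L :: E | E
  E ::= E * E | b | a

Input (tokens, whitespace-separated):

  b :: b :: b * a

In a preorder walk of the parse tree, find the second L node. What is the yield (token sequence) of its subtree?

b :: b

[L [L [L [E b]] :: [E b]] :: [E [E b] * [E a]]]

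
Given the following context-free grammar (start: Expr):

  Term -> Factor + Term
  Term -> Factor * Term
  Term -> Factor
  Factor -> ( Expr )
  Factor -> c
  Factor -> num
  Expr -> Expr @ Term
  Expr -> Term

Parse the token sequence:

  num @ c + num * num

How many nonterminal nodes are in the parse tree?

[Expr [Expr [Term [Factor num]]] @ [Term [Factor c] + [Term [Factor num] * [Term [Factor num]]]]]

10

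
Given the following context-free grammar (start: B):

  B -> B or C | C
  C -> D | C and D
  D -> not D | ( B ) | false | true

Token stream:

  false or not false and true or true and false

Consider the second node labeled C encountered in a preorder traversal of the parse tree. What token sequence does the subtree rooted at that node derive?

[B [B [B [C [D false]]] or [C [C [D not [D false]]] and [D true]]] or [C [C [D true]] and [D false]]]

not false and true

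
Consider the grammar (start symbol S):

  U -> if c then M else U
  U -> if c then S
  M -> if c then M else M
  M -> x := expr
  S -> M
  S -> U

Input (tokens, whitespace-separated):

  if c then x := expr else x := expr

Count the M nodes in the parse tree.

3

[S [M if c then [M x := expr] else [M x := expr]]]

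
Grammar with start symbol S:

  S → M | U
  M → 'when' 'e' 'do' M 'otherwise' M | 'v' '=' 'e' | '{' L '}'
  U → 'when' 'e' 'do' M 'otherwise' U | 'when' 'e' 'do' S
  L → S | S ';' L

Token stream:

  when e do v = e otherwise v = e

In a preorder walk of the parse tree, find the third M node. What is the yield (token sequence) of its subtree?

v = e

[S [M when e do [M v = e] otherwise [M v = e]]]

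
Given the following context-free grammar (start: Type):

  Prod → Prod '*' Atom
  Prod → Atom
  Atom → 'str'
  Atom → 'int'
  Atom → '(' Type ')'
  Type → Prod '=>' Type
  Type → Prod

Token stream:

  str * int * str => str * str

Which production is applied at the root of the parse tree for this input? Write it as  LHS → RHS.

[Type [Prod [Prod [Prod [Atom str]] * [Atom int]] * [Atom str]] => [Type [Prod [Prod [Atom str]] * [Atom str]]]]

Type → Prod '=>' Type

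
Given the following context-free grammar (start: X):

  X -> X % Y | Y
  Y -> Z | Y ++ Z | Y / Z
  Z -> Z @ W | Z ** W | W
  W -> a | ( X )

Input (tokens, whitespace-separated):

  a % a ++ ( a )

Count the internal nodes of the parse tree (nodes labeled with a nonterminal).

15

[X [X [Y [Z [W a]]]] % [Y [Y [Z [W a]]] ++ [Z [W ( [X [Y [Z [W a]]]] )]]]]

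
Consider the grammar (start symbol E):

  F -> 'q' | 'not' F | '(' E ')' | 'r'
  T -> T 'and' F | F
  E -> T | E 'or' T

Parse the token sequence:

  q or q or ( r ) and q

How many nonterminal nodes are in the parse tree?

[E [E [E [T [F q]]] or [T [F q]]] or [T [T [F ( [E [T [F r]]] )]] and [F q]]]

14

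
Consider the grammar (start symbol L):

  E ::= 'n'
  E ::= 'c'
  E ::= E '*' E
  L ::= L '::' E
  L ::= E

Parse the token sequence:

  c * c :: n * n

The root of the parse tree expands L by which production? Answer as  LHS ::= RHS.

L ::= L '::' E

[L [L [E [E c] * [E c]]] :: [E [E n] * [E n]]]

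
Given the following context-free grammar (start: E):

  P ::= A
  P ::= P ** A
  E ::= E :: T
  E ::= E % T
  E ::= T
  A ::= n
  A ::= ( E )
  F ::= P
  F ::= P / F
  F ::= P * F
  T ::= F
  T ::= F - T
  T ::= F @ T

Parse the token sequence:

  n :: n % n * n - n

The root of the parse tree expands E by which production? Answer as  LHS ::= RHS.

E ::= E % T

[E [E [E [T [F [P [A n]]]]] :: [T [F [P [A n]]]]] % [T [F [P [A n]] * [F [P [A n]]]] - [T [F [P [A n]]]]]]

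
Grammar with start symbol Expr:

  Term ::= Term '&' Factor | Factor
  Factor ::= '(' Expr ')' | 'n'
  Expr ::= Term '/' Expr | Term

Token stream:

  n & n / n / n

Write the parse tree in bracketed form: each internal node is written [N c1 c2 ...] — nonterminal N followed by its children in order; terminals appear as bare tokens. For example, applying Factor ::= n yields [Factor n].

[Expr [Term [Term [Factor n]] & [Factor n]] / [Expr [Term [Factor n]] / [Expr [Term [Factor n]]]]]

Expr
Term / Expr
Term & Factor / Expr
Factor & Factor / Expr
n & Factor / Expr
n & n / Expr
n & n / Term / Expr
n & n / Factor / Expr
n & n / n / Expr
n & n / n / Term
n & n / n / Factor
n & n / n / n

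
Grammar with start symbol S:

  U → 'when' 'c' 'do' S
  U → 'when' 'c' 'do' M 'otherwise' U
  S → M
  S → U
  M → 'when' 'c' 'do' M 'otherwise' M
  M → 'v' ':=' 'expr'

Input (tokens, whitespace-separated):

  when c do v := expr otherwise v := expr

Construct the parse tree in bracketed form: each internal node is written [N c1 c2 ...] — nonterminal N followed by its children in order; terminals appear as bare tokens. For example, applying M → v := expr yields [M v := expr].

S
M
when c do M otherwise M
when c do v := expr otherwise M
when c do v := expr otherwise v := expr

[S [M when c do [M v := expr] otherwise [M v := expr]]]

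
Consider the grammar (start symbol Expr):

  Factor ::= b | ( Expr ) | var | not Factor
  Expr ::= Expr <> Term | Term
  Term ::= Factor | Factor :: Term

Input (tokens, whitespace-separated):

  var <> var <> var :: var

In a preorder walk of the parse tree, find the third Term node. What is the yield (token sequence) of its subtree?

var :: var

[Expr [Expr [Expr [Term [Factor var]]] <> [Term [Factor var]]] <> [Term [Factor var] :: [Term [Factor var]]]]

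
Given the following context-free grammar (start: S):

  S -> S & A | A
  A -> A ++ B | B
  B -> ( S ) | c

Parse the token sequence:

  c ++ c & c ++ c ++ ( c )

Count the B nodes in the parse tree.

[S [S [A [A [B c]] ++ [B c]]] & [A [A [A [B c]] ++ [B c]] ++ [B ( [S [A [B c]]] )]]]

6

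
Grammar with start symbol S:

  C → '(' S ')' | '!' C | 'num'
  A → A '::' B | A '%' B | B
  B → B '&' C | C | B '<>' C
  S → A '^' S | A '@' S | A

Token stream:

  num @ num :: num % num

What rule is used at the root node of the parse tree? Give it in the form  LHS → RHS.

[S [A [B [C num]]] @ [S [A [A [A [B [C num]]] :: [B [C num]]] % [B [C num]]]]]

S → A '@' S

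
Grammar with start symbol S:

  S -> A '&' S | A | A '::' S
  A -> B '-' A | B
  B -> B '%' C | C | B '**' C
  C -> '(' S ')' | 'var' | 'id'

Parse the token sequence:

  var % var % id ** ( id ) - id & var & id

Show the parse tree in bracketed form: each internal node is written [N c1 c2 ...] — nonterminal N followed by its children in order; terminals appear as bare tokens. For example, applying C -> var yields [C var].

[S [A [B [B [B [B [C var]] % [C var]] % [C id]] ** [C ( [S [A [B [C id]]]] )]] - [A [B [C id]]]] & [S [A [B [C var]]] & [S [A [B [C id]]]]]]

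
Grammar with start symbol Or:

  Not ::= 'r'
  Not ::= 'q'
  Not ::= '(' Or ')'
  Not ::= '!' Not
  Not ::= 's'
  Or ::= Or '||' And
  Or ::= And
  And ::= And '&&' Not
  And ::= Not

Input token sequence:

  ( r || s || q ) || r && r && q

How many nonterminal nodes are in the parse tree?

[Or [Or [And [Not ( [Or [Or [Or [And [Not r]]] || [And [Not s]]] || [And [Not q]]] )]]] || [And [And [And [Not r]] && [Not r]] && [Not q]]]

19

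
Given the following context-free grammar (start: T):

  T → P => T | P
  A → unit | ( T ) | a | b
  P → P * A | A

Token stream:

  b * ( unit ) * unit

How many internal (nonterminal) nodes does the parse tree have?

10

[T [P [P [P [A b]] * [A ( [T [P [A unit]]] )]] * [A unit]]]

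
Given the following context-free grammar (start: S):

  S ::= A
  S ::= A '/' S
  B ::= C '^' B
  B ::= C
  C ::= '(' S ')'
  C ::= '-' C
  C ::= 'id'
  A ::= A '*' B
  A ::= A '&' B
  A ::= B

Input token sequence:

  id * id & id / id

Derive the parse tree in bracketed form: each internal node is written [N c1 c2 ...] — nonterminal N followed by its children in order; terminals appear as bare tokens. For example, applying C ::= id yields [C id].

[S [A [A [A [B [C id]]] * [B [C id]]] & [B [C id]]] / [S [A [B [C id]]]]]

S
A / S
A & B / S
A * B & B / S
B * B & B / S
C * B & B / S
id * B & B / S
id * C & B / S
id * id & B / S
id * id & C / S
id * id & id / S
id * id & id / A
id * id & id / B
id * id & id / C
id * id & id / id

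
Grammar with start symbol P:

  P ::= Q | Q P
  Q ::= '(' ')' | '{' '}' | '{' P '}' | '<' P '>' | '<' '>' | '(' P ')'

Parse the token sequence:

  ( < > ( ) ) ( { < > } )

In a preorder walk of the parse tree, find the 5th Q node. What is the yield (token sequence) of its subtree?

{ < > }

[P [Q ( [P [Q < >] [P [Q ( )]]] )] [P [Q ( [P [Q { [P [Q < >]] }]] )]]]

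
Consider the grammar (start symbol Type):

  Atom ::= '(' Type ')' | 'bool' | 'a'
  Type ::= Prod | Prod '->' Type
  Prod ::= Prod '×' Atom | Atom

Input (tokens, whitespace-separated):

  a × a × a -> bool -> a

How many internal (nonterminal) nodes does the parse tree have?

13

[Type [Prod [Prod [Prod [Atom a]] × [Atom a]] × [Atom a]] -> [Type [Prod [Atom bool]] -> [Type [Prod [Atom a]]]]]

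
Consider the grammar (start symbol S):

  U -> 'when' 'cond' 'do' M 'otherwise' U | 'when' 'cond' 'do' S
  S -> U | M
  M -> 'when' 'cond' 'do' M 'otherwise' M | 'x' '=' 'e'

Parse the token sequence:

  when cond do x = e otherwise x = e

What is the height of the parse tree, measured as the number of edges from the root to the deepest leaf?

3

[S [M when cond do [M x = e] otherwise [M x = e]]]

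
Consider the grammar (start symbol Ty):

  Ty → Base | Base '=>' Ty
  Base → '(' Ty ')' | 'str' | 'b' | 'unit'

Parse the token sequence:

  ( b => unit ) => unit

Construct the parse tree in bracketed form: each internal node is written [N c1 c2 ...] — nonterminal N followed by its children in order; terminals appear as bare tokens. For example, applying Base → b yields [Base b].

Ty
Base => Ty
( Ty ) => Ty
( Base => Ty ) => Ty
( b => Ty ) => Ty
( b => Base ) => Ty
( b => unit ) => Ty
( b => unit ) => Base
( b => unit ) => unit

[Ty [Base ( [Ty [Base b] => [Ty [Base unit]]] )] => [Ty [Base unit]]]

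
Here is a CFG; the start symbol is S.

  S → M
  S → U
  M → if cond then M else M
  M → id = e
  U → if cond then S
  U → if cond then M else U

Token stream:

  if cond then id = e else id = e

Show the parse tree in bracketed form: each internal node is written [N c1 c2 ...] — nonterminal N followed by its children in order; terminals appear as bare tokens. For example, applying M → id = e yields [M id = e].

[S [M if cond then [M id = e] else [M id = e]]]

S
M
if cond then M else M
if cond then id = e else M
if cond then id = e else id = e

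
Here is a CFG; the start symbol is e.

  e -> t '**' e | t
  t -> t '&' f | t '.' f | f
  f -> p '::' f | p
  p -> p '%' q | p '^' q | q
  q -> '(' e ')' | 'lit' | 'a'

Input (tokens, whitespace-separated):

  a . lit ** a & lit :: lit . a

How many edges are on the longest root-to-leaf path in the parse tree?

[e [t [t [f [p [q a]]]] . [f [p [q lit]]]] ** [e [t [t [t [f [p [q a]]]] & [f [p [q lit]] :: [f [p [q lit]]]]] . [f [p [q a]]]]]]

8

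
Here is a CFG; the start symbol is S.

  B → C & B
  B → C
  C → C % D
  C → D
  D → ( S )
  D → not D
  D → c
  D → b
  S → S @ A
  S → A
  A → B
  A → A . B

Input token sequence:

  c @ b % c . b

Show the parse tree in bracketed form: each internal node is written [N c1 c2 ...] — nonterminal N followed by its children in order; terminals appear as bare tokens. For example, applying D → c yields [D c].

[S [S [A [B [C [D c]]]]] @ [A [A [B [C [C [D b]] % [D c]]]] . [B [C [D b]]]]]

S
S @ A
A @ A
B @ A
C @ A
D @ A
c @ A
c @ A . B
c @ B . B
c @ C . B
c @ C % D . B
c @ D % D . B
c @ b % D . B
c @ b % c . B
c @ b % c . C
c @ b % c . D
c @ b % c . b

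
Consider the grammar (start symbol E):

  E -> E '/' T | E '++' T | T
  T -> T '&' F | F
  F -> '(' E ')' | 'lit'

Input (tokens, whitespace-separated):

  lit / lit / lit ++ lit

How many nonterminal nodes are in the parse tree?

[E [E [E [E [T [F lit]]] / [T [F lit]]] / [T [F lit]]] ++ [T [F lit]]]

12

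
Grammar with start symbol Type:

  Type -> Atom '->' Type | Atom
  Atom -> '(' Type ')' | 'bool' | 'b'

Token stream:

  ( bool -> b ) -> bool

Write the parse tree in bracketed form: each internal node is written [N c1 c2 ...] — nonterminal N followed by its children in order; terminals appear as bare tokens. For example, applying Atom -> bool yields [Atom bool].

Type
Atom -> Type
( Type ) -> Type
( Atom -> Type ) -> Type
( bool -> Type ) -> Type
( bool -> Atom ) -> Type
( bool -> b ) -> Type
( bool -> b ) -> Atom
( bool -> b ) -> bool

[Type [Atom ( [Type [Atom bool] -> [Type [Atom b]]] )] -> [Type [Atom bool]]]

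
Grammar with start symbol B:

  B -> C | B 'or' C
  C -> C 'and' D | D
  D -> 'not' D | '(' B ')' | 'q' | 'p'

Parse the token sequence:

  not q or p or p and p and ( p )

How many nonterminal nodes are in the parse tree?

17

[B [B [B [C [D not [D q]]]] or [C [D p]]] or [C [C [C [D p]] and [D p]] and [D ( [B [C [D p]]] )]]]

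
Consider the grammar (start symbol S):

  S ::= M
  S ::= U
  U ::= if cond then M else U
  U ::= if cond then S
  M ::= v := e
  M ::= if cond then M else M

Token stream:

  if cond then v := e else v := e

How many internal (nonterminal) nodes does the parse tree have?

4

[S [M if cond then [M v := e] else [M v := e]]]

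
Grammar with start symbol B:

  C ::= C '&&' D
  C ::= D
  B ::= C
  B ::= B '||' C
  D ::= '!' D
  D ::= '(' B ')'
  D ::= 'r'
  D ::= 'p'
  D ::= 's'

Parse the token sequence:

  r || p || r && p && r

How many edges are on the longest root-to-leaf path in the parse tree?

[B [B [B [C [D r]]] || [C [D p]]] || [C [C [C [D r]] && [D p]] && [D r]]]

5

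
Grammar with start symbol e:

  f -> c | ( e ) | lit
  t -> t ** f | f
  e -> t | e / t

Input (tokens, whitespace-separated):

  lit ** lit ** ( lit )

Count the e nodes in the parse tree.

[e [t [t [t [f lit]] ** [f lit]] ** [f ( [e [t [f lit]]] )]]]

2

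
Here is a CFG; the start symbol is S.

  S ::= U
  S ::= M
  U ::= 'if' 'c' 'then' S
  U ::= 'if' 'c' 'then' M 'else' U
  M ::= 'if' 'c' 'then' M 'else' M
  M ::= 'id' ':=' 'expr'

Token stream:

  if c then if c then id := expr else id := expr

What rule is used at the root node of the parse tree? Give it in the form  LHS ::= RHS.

[S [U if c then [S [M if c then [M id := expr] else [M id := expr]]]]]

S ::= U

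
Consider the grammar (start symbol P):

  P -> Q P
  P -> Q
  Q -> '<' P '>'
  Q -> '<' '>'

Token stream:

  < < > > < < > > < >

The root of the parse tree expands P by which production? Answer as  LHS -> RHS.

[P [Q < [P [Q < >]] >] [P [Q < [P [Q < >]] >] [P [Q < >]]]]

P -> Q P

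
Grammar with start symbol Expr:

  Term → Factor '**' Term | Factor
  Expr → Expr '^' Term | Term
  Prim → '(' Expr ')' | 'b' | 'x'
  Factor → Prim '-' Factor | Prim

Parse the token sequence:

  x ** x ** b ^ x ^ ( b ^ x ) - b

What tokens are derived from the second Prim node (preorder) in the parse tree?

x

[Expr [Expr [Expr [Term [Factor [Prim x]] ** [Term [Factor [Prim x]] ** [Term [Factor [Prim b]]]]]] ^ [Term [Factor [Prim x]]]] ^ [Term [Factor [Prim ( [Expr [Expr [Term [Factor [Prim b]]]] ^ [Term [Factor [Prim x]]]] )] - [Factor [Prim b]]]]]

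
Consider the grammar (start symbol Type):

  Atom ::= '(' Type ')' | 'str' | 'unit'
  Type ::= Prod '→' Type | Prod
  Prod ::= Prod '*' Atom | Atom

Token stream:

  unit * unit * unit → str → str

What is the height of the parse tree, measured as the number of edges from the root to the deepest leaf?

5

[Type [Prod [Prod [Prod [Atom unit]] * [Atom unit]] * [Atom unit]] → [Type [Prod [Atom str]] → [Type [Prod [Atom str]]]]]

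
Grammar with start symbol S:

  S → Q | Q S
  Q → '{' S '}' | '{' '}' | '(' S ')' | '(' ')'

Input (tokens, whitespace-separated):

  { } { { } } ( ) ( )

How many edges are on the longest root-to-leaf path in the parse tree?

[S [Q { }] [S [Q { [S [Q { }]] }] [S [Q ( )] [S [Q ( )]]]]]

5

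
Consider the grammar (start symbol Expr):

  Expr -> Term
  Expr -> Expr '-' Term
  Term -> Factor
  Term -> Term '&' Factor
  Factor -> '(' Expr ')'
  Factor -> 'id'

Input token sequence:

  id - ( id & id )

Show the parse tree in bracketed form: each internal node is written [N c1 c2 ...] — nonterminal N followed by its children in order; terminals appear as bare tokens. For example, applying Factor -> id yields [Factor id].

Expr
Expr - Term
Term - Term
Factor - Term
id - Term
id - Factor
id - ( Expr )
id - ( Term )
id - ( Term & Factor )
id - ( Factor & Factor )
id - ( id & Factor )
id - ( id & id )

[Expr [Expr [Term [Factor id]]] - [Term [Factor ( [Expr [Term [Term [Factor id]] & [Factor id]]] )]]]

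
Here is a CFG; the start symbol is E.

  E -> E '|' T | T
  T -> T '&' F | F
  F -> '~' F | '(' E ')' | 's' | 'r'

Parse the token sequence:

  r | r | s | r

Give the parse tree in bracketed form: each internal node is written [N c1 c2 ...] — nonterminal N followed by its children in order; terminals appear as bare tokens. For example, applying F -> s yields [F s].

E
E | T
E | T | T
E | T | T | T
T | T | T | T
F | T | T | T
r | T | T | T
r | F | T | T
r | r | T | T
r | r | F | T
r | r | s | T
r | r | s | F
r | r | s | r

[E [E [E [E [T [F r]]] | [T [F r]]] | [T [F s]]] | [T [F r]]]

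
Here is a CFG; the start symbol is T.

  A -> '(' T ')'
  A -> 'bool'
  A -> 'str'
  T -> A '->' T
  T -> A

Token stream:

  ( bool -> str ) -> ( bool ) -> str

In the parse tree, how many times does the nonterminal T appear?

6

[T [A ( [T [A bool] -> [T [A str]]] )] -> [T [A ( [T [A bool]] )] -> [T [A str]]]]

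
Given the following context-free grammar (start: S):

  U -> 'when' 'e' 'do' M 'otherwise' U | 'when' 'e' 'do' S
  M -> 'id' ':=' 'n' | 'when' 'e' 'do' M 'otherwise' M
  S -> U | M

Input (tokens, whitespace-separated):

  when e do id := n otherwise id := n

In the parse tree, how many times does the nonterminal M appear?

3

[S [M when e do [M id := n] otherwise [M id := n]]]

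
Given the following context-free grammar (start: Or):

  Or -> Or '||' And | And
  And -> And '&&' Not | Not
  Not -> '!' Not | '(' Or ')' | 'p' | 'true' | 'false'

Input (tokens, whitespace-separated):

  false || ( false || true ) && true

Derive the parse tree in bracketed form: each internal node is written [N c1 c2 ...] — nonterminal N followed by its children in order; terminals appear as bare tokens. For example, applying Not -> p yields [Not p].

[Or [Or [And [Not false]]] || [And [And [Not ( [Or [Or [And [Not false]]] || [And [Not true]]] )]] && [Not true]]]

Or
Or || And
And || And
Not || And
false || And
false || And && Not
false || Not && Not
false || ( Or ) && Not
false || ( Or || And ) && Not
false || ( And || And ) && Not
false || ( Not || And ) && Not
false || ( false || And ) && Not
false || ( false || Not ) && Not
false || ( false || true ) && Not
false || ( false || true ) && true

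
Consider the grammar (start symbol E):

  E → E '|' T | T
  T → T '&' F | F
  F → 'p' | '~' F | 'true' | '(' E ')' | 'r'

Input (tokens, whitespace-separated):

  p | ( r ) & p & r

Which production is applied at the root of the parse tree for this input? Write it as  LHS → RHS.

[E [E [T [F p]]] | [T [T [T [F ( [E [T [F r]]] )]] & [F p]] & [F r]]]

E → E '|' T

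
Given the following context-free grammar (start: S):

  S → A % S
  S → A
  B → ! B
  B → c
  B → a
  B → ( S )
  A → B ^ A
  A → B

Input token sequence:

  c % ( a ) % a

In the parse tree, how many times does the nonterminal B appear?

[S [A [B c]] % [S [A [B ( [S [A [B a]]] )]] % [S [A [B a]]]]]

4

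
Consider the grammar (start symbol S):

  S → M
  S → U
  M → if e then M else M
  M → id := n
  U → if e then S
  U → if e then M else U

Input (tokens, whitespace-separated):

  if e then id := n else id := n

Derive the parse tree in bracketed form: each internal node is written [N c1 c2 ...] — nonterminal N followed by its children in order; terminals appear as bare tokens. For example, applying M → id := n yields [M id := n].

S
M
if e then M else M
if e then id := n else M
if e then id := n else id := n

[S [M if e then [M id := n] else [M id := n]]]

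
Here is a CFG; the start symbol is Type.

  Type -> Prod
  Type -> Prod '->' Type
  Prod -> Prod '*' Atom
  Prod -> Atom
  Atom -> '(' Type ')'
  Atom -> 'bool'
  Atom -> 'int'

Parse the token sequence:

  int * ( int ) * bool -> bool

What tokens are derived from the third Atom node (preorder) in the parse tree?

[Type [Prod [Prod [Prod [Atom int]] * [Atom ( [Type [Prod [Atom int]]] )]] * [Atom bool]] -> [Type [Prod [Atom bool]]]]

int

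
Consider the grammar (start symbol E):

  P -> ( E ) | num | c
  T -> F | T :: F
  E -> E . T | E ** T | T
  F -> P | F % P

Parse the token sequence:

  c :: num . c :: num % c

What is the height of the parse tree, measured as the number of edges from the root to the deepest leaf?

6

[E [E [T [T [F [P c]]] :: [F [P num]]]] . [T [T [F [P c]]] :: [F [F [P num]] % [P c]]]]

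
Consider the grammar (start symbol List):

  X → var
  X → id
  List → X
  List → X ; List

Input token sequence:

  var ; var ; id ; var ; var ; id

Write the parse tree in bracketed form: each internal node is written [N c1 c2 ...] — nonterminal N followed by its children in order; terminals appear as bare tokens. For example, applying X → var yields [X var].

[List [X var] ; [List [X var] ; [List [X id] ; [List [X var] ; [List [X var] ; [List [X id]]]]]]]

List
X ; List
var ; List
var ; X ; List
var ; var ; List
var ; var ; X ; List
var ; var ; id ; List
var ; var ; id ; X ; List
var ; var ; id ; var ; List
var ; var ; id ; var ; X ; List
var ; var ; id ; var ; var ; List
var ; var ; id ; var ; var ; X
var ; var ; id ; var ; var ; id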